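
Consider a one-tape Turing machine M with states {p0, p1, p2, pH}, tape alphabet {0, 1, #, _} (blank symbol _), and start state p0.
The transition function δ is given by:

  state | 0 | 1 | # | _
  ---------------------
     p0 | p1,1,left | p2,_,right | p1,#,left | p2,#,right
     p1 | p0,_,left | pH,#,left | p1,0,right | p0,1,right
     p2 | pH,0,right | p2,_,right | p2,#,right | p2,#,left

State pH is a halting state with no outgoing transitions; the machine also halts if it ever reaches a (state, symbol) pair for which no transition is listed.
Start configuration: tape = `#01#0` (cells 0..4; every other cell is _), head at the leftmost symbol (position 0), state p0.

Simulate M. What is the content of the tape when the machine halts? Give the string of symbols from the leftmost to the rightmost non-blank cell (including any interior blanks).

##01#0

p0 | __[#]01#0   read # → write #, move left, go to p1
p1 | _[_]#01#0   read _ → write 1, move right, go to p0
p0 | _1[#]01#0   read # → write #, move left, go to p1
p1 | _[1]#01#0   read 1 → write #, move left, go to pH
pH | [_]##01#0
The non-blank tape span at halt is ##01#0.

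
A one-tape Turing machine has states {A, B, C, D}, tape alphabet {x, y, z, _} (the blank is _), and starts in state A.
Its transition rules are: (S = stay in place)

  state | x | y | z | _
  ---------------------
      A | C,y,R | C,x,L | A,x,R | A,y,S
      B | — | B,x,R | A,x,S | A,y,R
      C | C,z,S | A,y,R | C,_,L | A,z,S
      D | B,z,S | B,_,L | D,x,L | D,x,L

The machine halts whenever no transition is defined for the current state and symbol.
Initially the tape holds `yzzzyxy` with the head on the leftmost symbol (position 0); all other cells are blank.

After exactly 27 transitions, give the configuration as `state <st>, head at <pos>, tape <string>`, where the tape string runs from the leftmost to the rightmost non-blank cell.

state=A head=0 tape=_[y]zzzyxy_   (A,y)→(C,x,L)
state=C head=-1 tape=[_]xzzzyxy_   (C,_)→(A,z,S)
state=A head=-1 tape=[z]xzzzyxy_   (A,z)→(A,x,R)
state=A head=0 tape=x[x]zzzyxy_   (A,x)→(C,y,R)
state=C head=1 tape=xy[z]zzyxy_   (C,z)→(C,_,L)
state=C head=0 tape=x[y]_zzyxy_   (C,y)→(A,y,R)
state=A head=1 tape=xy[_]zzyxy_   (A,_)→(A,y,S)
state=A head=1 tape=xy[y]zzyxy_   (A,y)→(C,x,L)
state=C head=0 tape=x[y]xzzyxy_   (C,y)→(A,y,R)
state=A head=1 tape=xy[x]zzyxy_   (A,x)→(C,y,R)
state=C head=2 tape=xyy[z]zyxy_   (C,z)→(C,_,L)
state=C head=1 tape=xy[y]_zyxy_   (C,y)→(A,y,R)
state=A head=2 tape=xyy[_]zyxy_   (A,_)→(A,y,S)
state=A head=2 tape=xyy[y]zyxy_   (A,y)→(C,x,L)
state=C head=1 tape=xy[y]xzyxy_   (C,y)→(A,y,R)
state=A head=2 tape=xyy[x]zyxy_   (A,x)→(C,y,R)
state=C head=3 tape=xyyy[z]yxy_   (C,z)→(C,_,L)
state=C head=2 tape=xyy[y]_yxy_   (C,y)→(A,y,R)
state=A head=3 tape=xyyy[_]yxy_   (A,_)→(A,y,S)
state=A head=3 tape=xyyy[y]yxy_   (A,y)→(C,x,L)
state=C head=2 tape=xyy[y]xyxy_   (C,y)→(A,y,R)
state=A head=3 tape=xyyy[x]yxy_   (A,x)→(C,y,R)
state=C head=4 tape=xyyyy[y]xy_   (C,y)→(A,y,R)
state=A head=5 tape=xyyyyy[x]y_   (A,x)→(C,y,R)
state=C head=6 tape=xyyyyyy[y]_   (C,y)→(A,y,R)
state=A head=7 tape=xyyyyyyy[_]   (A,_)→(A,y,S)
state=A head=7 tape=xyyyyyyy[y]   (A,y)→(C,x,L)
state=C head=6 tape=xyyyyyy[y]x
After 27 steps: state C, head at 6, tape xyyyyyyyx.

state C, head at 6, tape xyyyyyyyx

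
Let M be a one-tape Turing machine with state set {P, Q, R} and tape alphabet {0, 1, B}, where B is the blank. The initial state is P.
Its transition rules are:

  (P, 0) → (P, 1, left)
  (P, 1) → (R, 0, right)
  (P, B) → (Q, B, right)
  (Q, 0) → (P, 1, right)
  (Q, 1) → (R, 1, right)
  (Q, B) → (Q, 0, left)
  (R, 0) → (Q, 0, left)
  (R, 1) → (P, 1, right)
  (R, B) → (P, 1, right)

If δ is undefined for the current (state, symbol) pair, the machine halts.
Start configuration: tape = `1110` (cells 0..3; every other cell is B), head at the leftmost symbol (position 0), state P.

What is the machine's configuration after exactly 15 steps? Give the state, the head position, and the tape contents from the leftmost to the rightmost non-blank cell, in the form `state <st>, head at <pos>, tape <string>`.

state Q, head at 3, tape 010100

state=P head=0 tape=[1]110BB   (P,1)→(R,0,right)
state=R head=1 tape=0[1]10BB   (R,1)→(P,1,right)
state=P head=2 tape=01[1]0BB   (P,1)→(R,0,right)
state=R head=3 tape=010[0]BB   (R,0)→(Q,0,left)
state=Q head=2 tape=01[0]0BB   (Q,0)→(P,1,right)
state=P head=3 tape=011[0]BB   (P,0)→(P,1,left)
state=P head=2 tape=01[1]1BB   (P,1)→(R,0,right)
state=R head=3 tape=010[1]BB   (R,1)→(P,1,right)
state=P head=4 tape=0101[B]B   (P,B)→(Q,B,right)
state=Q head=5 tape=0101B[B]   (Q,B)→(Q,0,left)
state=Q head=4 tape=0101[B]0   (Q,B)→(Q,0,left)
state=Q head=3 tape=010[1]00   (Q,1)→(R,1,right)
state=R head=4 tape=0101[0]0   (R,0)→(Q,0,left)
state=Q head=3 tape=010[1]00   (Q,1)→(R,1,right)
state=R head=4 tape=0101[0]0   (R,0)→(Q,0,left)
state=Q head=3 tape=010[1]00
After 15 steps: state Q, head at 3, tape 010100.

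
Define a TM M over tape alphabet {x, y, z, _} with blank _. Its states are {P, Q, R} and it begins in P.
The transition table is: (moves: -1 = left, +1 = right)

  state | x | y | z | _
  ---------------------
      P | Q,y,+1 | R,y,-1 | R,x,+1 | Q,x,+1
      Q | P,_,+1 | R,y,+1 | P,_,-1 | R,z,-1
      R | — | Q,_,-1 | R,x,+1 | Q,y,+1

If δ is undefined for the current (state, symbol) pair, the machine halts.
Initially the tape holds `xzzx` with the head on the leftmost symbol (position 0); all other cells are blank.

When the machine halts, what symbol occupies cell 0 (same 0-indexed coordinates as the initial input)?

y

state=P head=0 tape=_[x]zzx__   (P,x)→(Q,y,+1)
state=Q head=1 tape=_y[z]zx__   (Q,z)→(P,_,-1)
state=P head=0 tape=_[y]_zx__   (P,y)→(R,y,-1)
state=R head=-1 tape=[_]y_zx__   (R,_)→(Q,y,+1)
state=Q head=0 tape=y[y]_zx__   (Q,y)→(R,y,+1)
state=R head=1 tape=yy[_]zx__   (R,_)→(Q,y,+1)
state=Q head=2 tape=yyy[z]x__   (Q,z)→(P,_,-1)
state=P head=1 tape=yy[y]_x__   (P,y)→(R,y,-1)
state=R head=0 tape=y[y]y_x__   (R,y)→(Q,_,-1)
state=Q head=-1 tape=[y]_y_x__   (Q,y)→(R,y,+1)
state=R head=0 tape=y[_]y_x__   (R,_)→(Q,y,+1)
state=Q head=1 tape=yy[y]_x__   (Q,y)→(R,y,+1)
state=R head=2 tape=yyy[_]x__   (R,_)→(Q,y,+1)
state=Q head=3 tape=yyyy[x]__   (Q,x)→(P,_,+1)
state=P head=4 tape=yyyy_[_]_   (P,_)→(Q,x,+1)
state=Q head=5 tape=yyyy_x[_]   (Q,_)→(R,z,-1)
state=R head=4 tape=yyyy_[x]z
Cell 0 holds y when M halts.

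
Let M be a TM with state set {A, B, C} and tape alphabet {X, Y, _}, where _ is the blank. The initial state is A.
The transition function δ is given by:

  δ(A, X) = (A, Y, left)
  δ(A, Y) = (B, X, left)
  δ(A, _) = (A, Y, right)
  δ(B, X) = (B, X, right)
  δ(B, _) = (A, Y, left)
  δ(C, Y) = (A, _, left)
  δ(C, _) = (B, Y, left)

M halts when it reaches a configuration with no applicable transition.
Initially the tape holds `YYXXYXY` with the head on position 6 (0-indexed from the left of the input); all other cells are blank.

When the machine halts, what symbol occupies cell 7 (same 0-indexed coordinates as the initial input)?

Y

state=A head=6 tape=YYXXYX[Y]_   (A,Y)→(B,X,left)
state=B head=5 tape=YYXXY[X]X_   (B,X)→(B,X,right)
state=B head=6 tape=YYXXYX[X]_   (B,X)→(B,X,right)
state=B head=7 tape=YYXXYXX[_]   (B,_)→(A,Y,left)
state=A head=6 tape=YYXXYX[X]Y   (A,X)→(A,Y,left)
state=A head=5 tape=YYXXY[X]YY   (A,X)→(A,Y,left)
state=A head=4 tape=YYXX[Y]YYY   (A,Y)→(B,X,left)
state=B head=3 tape=YYX[X]XYYY   (B,X)→(B,X,right)
state=B head=4 tape=YYXX[X]YYY   (B,X)→(B,X,right)
state=B head=5 tape=YYXXX[Y]YY
Cell 7 holds Y when M halts.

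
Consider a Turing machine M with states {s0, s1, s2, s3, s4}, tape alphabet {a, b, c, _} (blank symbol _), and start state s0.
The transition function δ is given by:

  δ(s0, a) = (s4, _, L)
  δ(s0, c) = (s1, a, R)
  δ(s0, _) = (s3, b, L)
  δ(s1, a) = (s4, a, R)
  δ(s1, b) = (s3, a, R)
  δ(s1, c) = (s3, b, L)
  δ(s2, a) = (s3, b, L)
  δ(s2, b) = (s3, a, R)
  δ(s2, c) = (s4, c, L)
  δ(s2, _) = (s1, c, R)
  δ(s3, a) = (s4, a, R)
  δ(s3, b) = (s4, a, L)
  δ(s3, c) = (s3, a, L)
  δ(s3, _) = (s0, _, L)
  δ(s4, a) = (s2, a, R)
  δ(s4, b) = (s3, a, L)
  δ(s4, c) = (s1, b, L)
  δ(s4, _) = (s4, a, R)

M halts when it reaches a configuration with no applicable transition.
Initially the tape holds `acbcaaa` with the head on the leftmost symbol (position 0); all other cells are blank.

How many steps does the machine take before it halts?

28

state=s0 head=0 tape=_[a]cbcaaa__   (s0,a)→(s4,_,L)
state=s4 head=-1 tape=[_]_cbcaaa__   (s4,_)→(s4,a,R)
state=s4 head=0 tape=a[_]cbcaaa__   (s4,_)→(s4,a,R)
state=s4 head=1 tape=aa[c]bcaaa__   (s4,c)→(s1,b,L)
state=s1 head=0 tape=a[a]bbcaaa__   (s1,a)→(s4,a,R)
state=s4 head=1 tape=aa[b]bcaaa__   (s4,b)→(s3,a,L)
state=s3 head=0 tape=a[a]abcaaa__   (s3,a)→(s4,a,R)
state=s4 head=1 tape=aa[a]bcaaa__   (s4,a)→(s2,a,R)
state=s2 head=2 tape=aaa[b]caaa__   (s2,b)→(s3,a,R)
state=s3 head=3 tape=aaaa[c]aaa__   (s3,c)→(s3,a,L)
state=s3 head=2 tape=aaa[a]aaaa__   (s3,a)→(s4,a,R)
state=s4 head=3 tape=aaaa[a]aaa__   (s4,a)→(s2,a,R)
state=s2 head=4 tape=aaaaa[a]aa__   (s2,a)→(s3,b,L)
state=s3 head=3 tape=aaaa[a]baa__   (s3,a)→(s4,a,R)
state=s4 head=4 tape=aaaaa[b]aa__   (s4,b)→(s3,a,L)
state=s3 head=3 tape=aaaa[a]aaa__   (s3,a)→(s4,a,R)
state=s4 head=4 tape=aaaaa[a]aa__   (s4,a)→(s2,a,R)
state=s2 head=5 tape=aaaaaa[a]a__   (s2,a)→(s3,b,L)
state=s3 head=4 tape=aaaaa[a]ba__   (s3,a)→(s4,a,R)
state=s4 head=5 tape=aaaaaa[b]a__   (s4,b)→(s3,a,L)
state=s3 head=4 tape=aaaaa[a]aa__   (s3,a)→(s4,a,R)
state=s4 head=5 tape=aaaaaa[a]a__   (s4,a)→(s2,a,R)
state=s2 head=6 tape=aaaaaaa[a]__   (s2,a)→(s3,b,L)
state=s3 head=5 tape=aaaaaa[a]b__   (s3,a)→(s4,a,R)
state=s4 head=6 tape=aaaaaaa[b]__   (s4,b)→(s3,a,L)
state=s3 head=5 tape=aaaaaa[a]a__   (s3,a)→(s4,a,R)
state=s4 head=6 tape=aaaaaaa[a]__   (s4,a)→(s2,a,R)
state=s2 head=7 tape=aaaaaaaa[_]_   (s2,_)→(s1,c,R)
state=s1 head=8 tape=aaaaaaaac[_]
M halts after 28 transitions.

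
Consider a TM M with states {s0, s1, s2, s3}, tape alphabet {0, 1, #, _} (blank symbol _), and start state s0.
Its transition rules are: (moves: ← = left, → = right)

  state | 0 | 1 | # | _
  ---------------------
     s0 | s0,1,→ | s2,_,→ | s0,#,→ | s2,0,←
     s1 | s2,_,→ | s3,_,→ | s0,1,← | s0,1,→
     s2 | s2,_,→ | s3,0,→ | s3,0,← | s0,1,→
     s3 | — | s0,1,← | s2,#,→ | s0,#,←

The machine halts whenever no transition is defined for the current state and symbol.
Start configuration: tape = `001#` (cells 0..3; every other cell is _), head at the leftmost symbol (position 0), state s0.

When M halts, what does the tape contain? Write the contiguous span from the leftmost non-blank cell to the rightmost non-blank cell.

11#1100

state=s0 head=0 tape=__[0]01#_   (s0,0)→(s0,1,→)
state=s0 head=1 tape=__1[0]1#_   (s0,0)→(s0,1,→)
state=s0 head=2 tape=__11[1]#_   (s0,1)→(s2,_,→)
state=s2 head=3 tape=__11_[#]_   (s2,#)→(s3,0,←)
state=s3 head=2 tape=__11[_]0_   (s3,_)→(s0,#,←)
state=s0 head=1 tape=__1[1]#0_   (s0,1)→(s2,_,→)
state=s2 head=2 tape=__1_[#]0_   (s2,#)→(s3,0,←)
state=s3 head=1 tape=__1[_]00_   (s3,_)→(s0,#,←)
state=s0 head=0 tape=__[1]#00_   (s0,1)→(s2,_,→)
state=s2 head=1 tape=___[#]00_   (s2,#)→(s3,0,←)
state=s3 head=0 tape=__[_]000_   (s3,_)→(s0,#,←)
state=s0 head=-1 tape=_[_]#000_   (s0,_)→(s2,0,←)
state=s2 head=-2 tape=[_]0#000_   (s2,_)→(s0,1,→)
state=s0 head=-1 tape=1[0]#000_   (s0,0)→(s0,1,→)
state=s0 head=0 tape=11[#]000_   (s0,#)→(s0,#,→)
state=s0 head=1 tape=11#[0]00_   (s0,0)→(s0,1,→)
state=s0 head=2 tape=11#1[0]0_   (s0,0)→(s0,1,→)
state=s0 head=3 tape=11#11[0]_   (s0,0)→(s0,1,→)
state=s0 head=4 tape=11#111[_]   (s0,_)→(s2,0,←)
state=s2 head=3 tape=11#11[1]0   (s2,1)→(s3,0,→)
state=s3 head=4 tape=11#110[0]
The non-blank tape span at halt is 11#1100.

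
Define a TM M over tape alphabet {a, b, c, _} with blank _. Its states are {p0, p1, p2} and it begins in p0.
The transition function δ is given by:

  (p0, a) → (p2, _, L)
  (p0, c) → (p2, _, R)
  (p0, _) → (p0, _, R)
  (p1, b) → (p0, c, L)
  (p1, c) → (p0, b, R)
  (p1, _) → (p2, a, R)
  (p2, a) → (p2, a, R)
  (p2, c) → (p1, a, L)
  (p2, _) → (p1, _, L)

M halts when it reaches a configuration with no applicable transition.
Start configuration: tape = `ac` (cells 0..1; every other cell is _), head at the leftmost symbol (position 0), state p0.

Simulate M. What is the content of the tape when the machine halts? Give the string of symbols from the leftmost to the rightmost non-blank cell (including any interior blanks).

state=p0 head=0 tape=__[a]c   (p0,a)→(p2,_,L)
state=p2 head=-1 tape=_[_]_c   (p2,_)→(p1,_,L)
state=p1 head=-2 tape=[_]__c   (p1,_)→(p2,a,R)
state=p2 head=-1 tape=a[_]_c   (p2,_)→(p1,_,L)
state=p1 head=-2 tape=[a]__c
The non-blank tape span at halt is a__c.

a__c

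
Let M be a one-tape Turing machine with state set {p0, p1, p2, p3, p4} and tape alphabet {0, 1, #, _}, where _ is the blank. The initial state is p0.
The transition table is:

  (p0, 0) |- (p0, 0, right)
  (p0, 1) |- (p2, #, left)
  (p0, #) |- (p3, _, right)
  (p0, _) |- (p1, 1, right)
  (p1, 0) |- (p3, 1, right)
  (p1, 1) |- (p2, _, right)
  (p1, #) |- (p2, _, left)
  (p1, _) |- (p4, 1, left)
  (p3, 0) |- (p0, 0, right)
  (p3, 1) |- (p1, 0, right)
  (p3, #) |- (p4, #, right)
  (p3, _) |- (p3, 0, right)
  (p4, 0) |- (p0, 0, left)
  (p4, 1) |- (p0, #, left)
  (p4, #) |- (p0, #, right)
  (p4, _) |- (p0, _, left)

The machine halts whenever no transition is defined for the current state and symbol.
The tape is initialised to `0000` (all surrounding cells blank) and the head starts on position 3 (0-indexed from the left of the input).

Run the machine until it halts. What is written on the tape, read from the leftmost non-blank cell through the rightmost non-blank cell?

00001#01

p0 | 000[0]____   read 0 → write 0, move right, go to p0
p0 | 0000[_]___   read _ → write 1, move right, go to p1
p1 | 00001[_]__   read _ → write 1, move left, go to p4
p4 | 0000[1]1__   read 1 → write #, move left, go to p0
p0 | 000[0]#1__   read 0 → write 0, move right, go to p0
p0 | 0000[#]1__   read # → write _, move right, go to p3
p3 | 0000_[1]__   read 1 → write 0, move right, go to p1
p1 | 0000_0[_]_   read _ → write 1, move left, go to p4
p4 | 0000_[0]1_   read 0 → write 0, move left, go to p0
p0 | 0000[_]01_   read _ → write 1, move right, go to p1
p1 | 00001[0]1_   read 0 → write 1, move right, go to p3
p3 | 000011[1]_   read 1 → write 0, move right, go to p1
p1 | 0000110[_]   read _ → write 1, move left, go to p4
p4 | 000011[0]1   read 0 → write 0, move left, go to p0
p0 | 00001[1]01   read 1 → write #, move left, go to p2
p2 | 0000[1]#01
The non-blank tape span at halt is 00001#01.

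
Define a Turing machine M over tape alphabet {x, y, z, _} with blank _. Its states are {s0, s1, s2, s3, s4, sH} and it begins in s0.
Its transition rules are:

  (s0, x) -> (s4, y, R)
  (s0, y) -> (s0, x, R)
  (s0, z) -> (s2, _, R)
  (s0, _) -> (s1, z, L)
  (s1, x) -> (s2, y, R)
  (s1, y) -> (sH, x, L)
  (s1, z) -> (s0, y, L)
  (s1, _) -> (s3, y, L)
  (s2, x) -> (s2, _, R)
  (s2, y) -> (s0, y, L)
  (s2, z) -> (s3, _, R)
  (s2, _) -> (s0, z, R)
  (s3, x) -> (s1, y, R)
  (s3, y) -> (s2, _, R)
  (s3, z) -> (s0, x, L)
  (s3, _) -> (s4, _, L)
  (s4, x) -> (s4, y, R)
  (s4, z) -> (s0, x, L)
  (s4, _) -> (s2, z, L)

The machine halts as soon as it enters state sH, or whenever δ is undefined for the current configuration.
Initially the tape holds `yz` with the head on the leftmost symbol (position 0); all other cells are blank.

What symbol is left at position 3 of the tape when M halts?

state=s0 head=0 tape=_[y]z____   (s0,y)→(s0,x,R)
state=s0 head=1 tape=_x[z]____   (s0,z)→(s2,_,R)
state=s2 head=2 tape=_x_[_]___   (s2,_)→(s0,z,R)
state=s0 head=3 tape=_x_z[_]__   (s0,_)→(s1,z,L)
state=s1 head=2 tape=_x_[z]z__   (s1,z)→(s0,y,L)
state=s0 head=1 tape=_x[_]yz__   (s0,_)→(s1,z,L)
state=s1 head=0 tape=_[x]zyz__   (s1,x)→(s2,y,R)
state=s2 head=1 tape=_y[z]yz__   (s2,z)→(s3,_,R)
state=s3 head=2 tape=_y_[y]z__   (s3,y)→(s2,_,R)
state=s2 head=3 tape=_y__[z]__   (s2,z)→(s3,_,R)
state=s3 head=4 tape=_y___[_]_   (s3,_)→(s4,_,L)
state=s4 head=3 tape=_y__[_]__   (s4,_)→(s2,z,L)
state=s2 head=2 tape=_y_[_]z__   (s2,_)→(s0,z,R)
state=s0 head=3 tape=_y_z[z]__   (s0,z)→(s2,_,R)
state=s2 head=4 tape=_y_z_[_]_   (s2,_)→(s0,z,R)
state=s0 head=5 tape=_y_z_z[_]   (s0,_)→(s1,z,L)
state=s1 head=4 tape=_y_z_[z]z   (s1,z)→(s0,y,L)
state=s0 head=3 tape=_y_z[_]yz   (s0,_)→(s1,z,L)
state=s1 head=2 tape=_y_[z]zyz   (s1,z)→(s0,y,L)
state=s0 head=1 tape=_y[_]yzyz   (s0,_)→(s1,z,L)
state=s1 head=0 tape=_[y]zyzyz   (s1,y)→(sH,x,L)
state=sH head=-1 tape=[_]xzyzyz
Cell 3 holds z when M halts.

z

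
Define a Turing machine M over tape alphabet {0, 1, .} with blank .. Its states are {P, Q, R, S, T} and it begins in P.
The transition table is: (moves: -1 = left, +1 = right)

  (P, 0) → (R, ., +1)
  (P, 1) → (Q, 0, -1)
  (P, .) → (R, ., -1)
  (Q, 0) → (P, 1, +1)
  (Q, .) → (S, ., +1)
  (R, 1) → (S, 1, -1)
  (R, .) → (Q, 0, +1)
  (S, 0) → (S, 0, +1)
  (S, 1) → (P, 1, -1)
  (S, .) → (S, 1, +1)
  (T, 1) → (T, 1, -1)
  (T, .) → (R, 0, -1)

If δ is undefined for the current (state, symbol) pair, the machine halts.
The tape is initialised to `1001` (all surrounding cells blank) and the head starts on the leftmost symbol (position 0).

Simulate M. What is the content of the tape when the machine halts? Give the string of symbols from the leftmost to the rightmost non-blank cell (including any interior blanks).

0101

state=P head=0 tape=.[1]001   (P,1)→(Q,0,-1)
state=Q head=-1 tape=[.]0001   (Q,.)→(S,.,+1)
state=S head=0 tape=.[0]001   (S,0)→(S,0,+1)
state=S head=1 tape=.0[0]01   (S,0)→(S,0,+1)
state=S head=2 tape=.00[0]1   (S,0)→(S,0,+1)
state=S head=3 tape=.000[1]   (S,1)→(P,1,-1)
state=P head=2 tape=.00[0]1   (P,0)→(R,.,+1)
state=R head=3 tape=.00.[1]   (R,1)→(S,1,-1)
state=S head=2 tape=.00[.]1   (S,.)→(S,1,+1)
state=S head=3 tape=.001[1]   (S,1)→(P,1,-1)
state=P head=2 tape=.00[1]1   (P,1)→(Q,0,-1)
state=Q head=1 tape=.0[0]01   (Q,0)→(P,1,+1)
state=P head=2 tape=.01[0]1   (P,0)→(R,.,+1)
state=R head=3 tape=.01.[1]   (R,1)→(S,1,-1)
state=S head=2 tape=.01[.]1   (S,.)→(S,1,+1)
state=S head=3 tape=.011[1]   (S,1)→(P,1,-1)
state=P head=2 tape=.01[1]1   (P,1)→(Q,0,-1)
state=Q head=1 tape=.0[1]01
The non-blank tape span at halt is 0101.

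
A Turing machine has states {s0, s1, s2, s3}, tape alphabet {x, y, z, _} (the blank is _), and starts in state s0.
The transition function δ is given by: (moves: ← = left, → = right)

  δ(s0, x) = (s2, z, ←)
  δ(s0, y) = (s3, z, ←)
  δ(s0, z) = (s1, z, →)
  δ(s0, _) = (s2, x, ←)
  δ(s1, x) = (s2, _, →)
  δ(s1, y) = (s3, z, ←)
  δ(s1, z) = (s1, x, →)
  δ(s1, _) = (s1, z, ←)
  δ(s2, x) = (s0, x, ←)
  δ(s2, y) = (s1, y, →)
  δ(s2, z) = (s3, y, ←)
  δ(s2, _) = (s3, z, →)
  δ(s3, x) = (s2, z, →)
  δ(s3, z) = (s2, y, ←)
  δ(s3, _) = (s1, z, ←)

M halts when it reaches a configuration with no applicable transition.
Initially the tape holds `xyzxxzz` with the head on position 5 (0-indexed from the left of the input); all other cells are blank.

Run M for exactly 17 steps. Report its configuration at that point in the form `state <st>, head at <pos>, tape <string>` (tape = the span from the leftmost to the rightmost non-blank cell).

state s2, head at 4, tape xyz_zxyy

s0 | xyzxx[z]z_   read z → write z, move →, go to s1
s1 | xyzxxz[z]_   read z → write x, move →, go to s1
s1 | xyzxxzx[_]   read _ → write z, move ←, go to s1
s1 | xyzxxz[x]z   read x → write _, move →, go to s2
s2 | xyzxxz_[z]   read z → write y, move ←, go to s3
s3 | xyzxxz[_]y   read _ → write z, move ←, go to s1
s1 | xyzxx[z]zy   read z → write x, move →, go to s1
s1 | xyzxxx[z]y   read z → write x, move →, go to s1
s1 | xyzxxxx[y]   read y → write z, move ←, go to s3
s3 | xyzxxx[x]z   read x → write z, move →, go to s2
s2 | xyzxxxz[z]   read z → write y, move ←, go to s3
s3 | xyzxxx[z]y   read z → write y, move ←, go to s2
s2 | xyzxx[x]yy   read x → write x, move ←, go to s0
s0 | xyzx[x]xyy   read x → write z, move ←, go to s2
s2 | xyz[x]zxyy   read x → write x, move ←, go to s0
s0 | xy[z]xzxyy   read z → write z, move →, go to s1
s1 | xyz[x]zxyy   read x → write _, move →, go to s2
s2 | xyz_[z]xyy
After 17 steps: state s2, head at 4, tape xyz_zxyy.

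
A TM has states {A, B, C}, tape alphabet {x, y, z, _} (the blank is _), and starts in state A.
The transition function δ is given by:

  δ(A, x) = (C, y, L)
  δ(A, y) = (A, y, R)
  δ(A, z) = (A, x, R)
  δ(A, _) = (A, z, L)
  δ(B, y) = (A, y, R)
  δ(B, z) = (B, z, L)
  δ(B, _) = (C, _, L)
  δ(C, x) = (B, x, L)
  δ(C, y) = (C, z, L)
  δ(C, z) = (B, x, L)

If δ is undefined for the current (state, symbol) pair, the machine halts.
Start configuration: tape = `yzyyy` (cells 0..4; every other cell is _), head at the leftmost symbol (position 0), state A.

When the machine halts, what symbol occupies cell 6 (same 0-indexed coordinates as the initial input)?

A | _[y]zyyy__   read y → write y, move R, go to A
A | _y[z]yyy__   read z → write x, move R, go to A
A | _yx[y]yy__   read y → write y, move R, go to A
A | _yxy[y]y__   read y → write y, move R, go to A
A | _yxyy[y]__   read y → write y, move R, go to A
A | _yxyyy[_]_   read _ → write z, move L, go to A
A | _yxyy[y]z_   read y → write y, move R, go to A
A | _yxyyy[z]_   read z → write x, move R, go to A
A | _yxyyyx[_]   read _ → write z, move L, go to A
A | _yxyyy[x]z   read x → write y, move L, go to C
C | _yxyy[y]yz   read y → write z, move L, go to C
C | _yxy[y]zyz   read y → write z, move L, go to C
C | _yx[y]zzyz   read y → write z, move L, go to C
C | _y[x]zzzyz   read x → write x, move L, go to B
B | _[y]xzzzyz   read y → write y, move R, go to A
A | _y[x]zzzyz   read x → write y, move L, go to C
C | _[y]yzzzyz   read y → write z, move L, go to C
C | [_]zyzzzyz
Cell 6 holds z when M halts.

z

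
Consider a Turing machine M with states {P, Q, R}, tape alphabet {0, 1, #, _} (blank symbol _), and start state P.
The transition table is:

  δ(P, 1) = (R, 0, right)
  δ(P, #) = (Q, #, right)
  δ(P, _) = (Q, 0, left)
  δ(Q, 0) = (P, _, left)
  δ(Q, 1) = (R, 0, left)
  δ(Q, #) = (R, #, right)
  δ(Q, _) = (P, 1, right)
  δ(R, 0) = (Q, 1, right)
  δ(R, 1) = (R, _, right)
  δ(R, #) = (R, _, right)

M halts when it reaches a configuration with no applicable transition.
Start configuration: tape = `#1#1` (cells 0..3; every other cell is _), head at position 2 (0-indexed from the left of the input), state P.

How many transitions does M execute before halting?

11

state=P head=2 tape=#1[#]1__   (P,#)→(Q,#,right)
state=Q head=3 tape=#1#[1]__   (Q,1)→(R,0,left)
state=R head=2 tape=#1[#]0__   (R,#)→(R,_,right)
state=R head=3 tape=#1_[0]__   (R,0)→(Q,1,right)
state=Q head=4 tape=#1_1[_]_   (Q,_)→(P,1,right)
state=P head=5 tape=#1_11[_]   (P,_)→(Q,0,left)
state=Q head=4 tape=#1_1[1]0   (Q,1)→(R,0,left)
state=R head=3 tape=#1_[1]00   (R,1)→(R,_,right)
state=R head=4 tape=#1__[0]0   (R,0)→(Q,1,right)
state=Q head=5 tape=#1__1[0]   (Q,0)→(P,_,left)
state=P head=4 tape=#1__[1]_   (P,1)→(R,0,right)
state=R head=5 tape=#1__0[_]
M halts after 11 transitions.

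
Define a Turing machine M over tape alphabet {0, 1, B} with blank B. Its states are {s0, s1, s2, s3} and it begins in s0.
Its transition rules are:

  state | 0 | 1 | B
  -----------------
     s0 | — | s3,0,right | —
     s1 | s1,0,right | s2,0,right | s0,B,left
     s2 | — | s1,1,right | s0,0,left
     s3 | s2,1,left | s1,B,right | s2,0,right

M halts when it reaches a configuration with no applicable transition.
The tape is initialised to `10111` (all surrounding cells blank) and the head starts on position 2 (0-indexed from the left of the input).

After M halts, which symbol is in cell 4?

0

state=s0 head=2 tape=10[1]11B   (s0,1)→(s3,0,right)
state=s3 head=3 tape=100[1]1B   (s3,1)→(s1,B,right)
state=s1 head=4 tape=100B[1]B   (s1,1)→(s2,0,right)
state=s2 head=5 tape=100B0[B]   (s2,B)→(s0,0,left)
state=s0 head=4 tape=100B[0]0
Cell 4 holds 0 when M halts.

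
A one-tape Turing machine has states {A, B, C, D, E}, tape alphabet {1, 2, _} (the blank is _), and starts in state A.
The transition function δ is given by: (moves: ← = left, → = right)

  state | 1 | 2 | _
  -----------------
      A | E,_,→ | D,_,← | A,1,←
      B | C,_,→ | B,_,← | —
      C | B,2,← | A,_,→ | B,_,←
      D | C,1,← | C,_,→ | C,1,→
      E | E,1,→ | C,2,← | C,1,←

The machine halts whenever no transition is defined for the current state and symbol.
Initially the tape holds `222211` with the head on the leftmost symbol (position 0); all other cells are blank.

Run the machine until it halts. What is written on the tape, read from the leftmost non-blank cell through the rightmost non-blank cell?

22211

state=A head=0 tape=_[2]22211   (A,2)→(D,_,←)
state=D head=-1 tape=[_]_22211   (D,_)→(C,1,→)
state=C head=0 tape=1[_]22211   (C,_)→(B,_,←)
state=B head=-1 tape=[1]_22211   (B,1)→(C,_,→)
state=C head=0 tape=_[_]22211   (C,_)→(B,_,←)
state=B head=-1 tape=[_]_22211
The non-blank tape span at halt is 22211.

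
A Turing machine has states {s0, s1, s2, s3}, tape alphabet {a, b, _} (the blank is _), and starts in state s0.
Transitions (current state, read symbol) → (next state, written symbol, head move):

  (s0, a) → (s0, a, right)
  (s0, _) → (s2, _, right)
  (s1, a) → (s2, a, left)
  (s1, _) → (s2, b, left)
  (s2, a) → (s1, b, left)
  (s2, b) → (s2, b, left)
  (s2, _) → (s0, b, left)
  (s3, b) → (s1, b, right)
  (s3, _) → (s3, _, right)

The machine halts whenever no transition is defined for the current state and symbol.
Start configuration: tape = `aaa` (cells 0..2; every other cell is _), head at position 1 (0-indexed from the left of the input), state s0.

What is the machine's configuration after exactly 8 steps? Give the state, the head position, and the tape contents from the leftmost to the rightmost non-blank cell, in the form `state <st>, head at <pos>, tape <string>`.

state s0, head at 3, tape aaabb

s0 | a[a]a__   read a → write a, move right, go to s0
s0 | aa[a]__   read a → write a, move right, go to s0
s0 | aaa[_]_   read _ → write _, move right, go to s2
s2 | aaa_[_]   read _ → write b, move left, go to s0
s0 | aaa[_]b   read _ → write _, move right, go to s2
s2 | aaa_[b]   read b → write b, move left, go to s2
s2 | aaa[_]b   read _ → write b, move left, go to s0
s0 | aa[a]bb   read a → write a, move right, go to s0
s0 | aaa[b]b
After 8 steps: state s0, head at 3, tape aaabb.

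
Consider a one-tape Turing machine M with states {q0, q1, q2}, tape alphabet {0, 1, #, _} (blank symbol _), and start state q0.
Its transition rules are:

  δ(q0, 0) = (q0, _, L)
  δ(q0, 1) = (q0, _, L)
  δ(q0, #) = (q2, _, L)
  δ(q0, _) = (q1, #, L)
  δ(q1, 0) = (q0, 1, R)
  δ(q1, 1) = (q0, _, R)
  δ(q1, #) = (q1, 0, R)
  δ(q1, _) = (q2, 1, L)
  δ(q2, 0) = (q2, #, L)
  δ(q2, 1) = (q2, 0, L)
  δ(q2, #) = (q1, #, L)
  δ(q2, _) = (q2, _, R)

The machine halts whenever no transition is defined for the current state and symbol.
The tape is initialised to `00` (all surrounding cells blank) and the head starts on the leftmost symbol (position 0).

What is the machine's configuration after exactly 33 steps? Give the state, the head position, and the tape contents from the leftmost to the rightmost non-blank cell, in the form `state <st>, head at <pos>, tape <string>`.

state=q0 head=0 tape=_______[0]0   (q0,0)→(q0,_,L)
state=q0 head=-1 tape=______[_]_0   (q0,_)→(q1,#,L)
state=q1 head=-2 tape=_____[_]#_0   (q1,_)→(q2,1,L)
state=q2 head=-3 tape=____[_]1#_0   (q2,_)→(q2,_,R)
state=q2 head=-2 tape=_____[1]#_0   (q2,1)→(q2,0,L)
state=q2 head=-3 tape=____[_]0#_0   (q2,_)→(q2,_,R)
state=q2 head=-2 tape=_____[0]#_0   (q2,0)→(q2,#,L)
state=q2 head=-3 tape=____[_]##_0   (q2,_)→(q2,_,R)
state=q2 head=-2 tape=_____[#]#_0   (q2,#)→(q1,#,L)
state=q1 head=-3 tape=____[_]##_0   (q1,_)→(q2,1,L)
state=q2 head=-4 tape=___[_]1##_0   (q2,_)→(q2,_,R)
state=q2 head=-3 tape=____[1]##_0   (q2,1)→(q2,0,L)
state=q2 head=-4 tape=___[_]0##_0   (q2,_)→(q2,_,R)
state=q2 head=-3 tape=____[0]##_0   (q2,0)→(q2,#,L)
state=q2 head=-4 tape=___[_]###_0   (q2,_)→(q2,_,R)
state=q2 head=-3 tape=____[#]##_0   (q2,#)→(q1,#,L)
state=q1 head=-4 tape=___[_]###_0   (q1,_)→(q2,1,L)
state=q2 head=-5 tape=__[_]1###_0   (q2,_)→(q2,_,R)
state=q2 head=-4 tape=___[1]###_0   (q2,1)→(q2,0,L)
state=q2 head=-5 tape=__[_]0###_0   (q2,_)→(q2,_,R)
state=q2 head=-4 tape=___[0]###_0   (q2,0)→(q2,#,L)
state=q2 head=-5 tape=__[_]####_0   (q2,_)→(q2,_,R)
state=q2 head=-4 tape=___[#]###_0   (q2,#)→(q1,#,L)
state=q1 head=-5 tape=__[_]####_0   (q1,_)→(q2,1,L)
state=q2 head=-6 tape=_[_]1####_0   (q2,_)→(q2,_,R)
state=q2 head=-5 tape=__[1]####_0   (q2,1)→(q2,0,L)
state=q2 head=-6 tape=_[_]0####_0   (q2,_)→(q2,_,R)
state=q2 head=-5 tape=__[0]####_0   (q2,0)→(q2,#,L)
state=q2 head=-6 tape=_[_]#####_0   (q2,_)→(q2,_,R)
state=q2 head=-5 tape=__[#]####_0   (q2,#)→(q1,#,L)
state=q1 head=-6 tape=_[_]#####_0   (q1,_)→(q2,1,L)
state=q2 head=-7 tape=[_]1#####_0   (q2,_)→(q2,_,R)
state=q2 head=-6 tape=_[1]#####_0   (q2,1)→(q2,0,L)
state=q2 head=-7 tape=[_]0#####_0
After 33 steps: state q2, head at -7, tape 0#####_0.

state q2, head at -7, tape 0#####_0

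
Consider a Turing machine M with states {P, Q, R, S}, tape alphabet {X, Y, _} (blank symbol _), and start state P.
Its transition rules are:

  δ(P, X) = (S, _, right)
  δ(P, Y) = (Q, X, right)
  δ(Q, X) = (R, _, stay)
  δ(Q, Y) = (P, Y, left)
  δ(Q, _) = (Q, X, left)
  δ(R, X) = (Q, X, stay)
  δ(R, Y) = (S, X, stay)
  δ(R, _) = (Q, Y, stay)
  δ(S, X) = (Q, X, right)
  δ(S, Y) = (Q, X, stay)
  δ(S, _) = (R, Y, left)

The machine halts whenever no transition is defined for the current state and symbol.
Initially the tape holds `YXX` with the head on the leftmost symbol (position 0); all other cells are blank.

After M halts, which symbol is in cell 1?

Y

state=P head=0 tape=[Y]XX   (P,Y)→(Q,X,right)
state=Q head=1 tape=X[X]X   (Q,X)→(R,_,stay)
state=R head=1 tape=X[_]X   (R,_)→(Q,Y,stay)
state=Q head=1 tape=X[Y]X   (Q,Y)→(P,Y,left)
state=P head=0 tape=[X]YX   (P,X)→(S,_,right)
state=S head=1 tape=_[Y]X   (S,Y)→(Q,X,stay)
state=Q head=1 tape=_[X]X   (Q,X)→(R,_,stay)
state=R head=1 tape=_[_]X   (R,_)→(Q,Y,stay)
state=Q head=1 tape=_[Y]X   (Q,Y)→(P,Y,left)
state=P head=0 tape=[_]YX
Cell 1 holds Y when M halts.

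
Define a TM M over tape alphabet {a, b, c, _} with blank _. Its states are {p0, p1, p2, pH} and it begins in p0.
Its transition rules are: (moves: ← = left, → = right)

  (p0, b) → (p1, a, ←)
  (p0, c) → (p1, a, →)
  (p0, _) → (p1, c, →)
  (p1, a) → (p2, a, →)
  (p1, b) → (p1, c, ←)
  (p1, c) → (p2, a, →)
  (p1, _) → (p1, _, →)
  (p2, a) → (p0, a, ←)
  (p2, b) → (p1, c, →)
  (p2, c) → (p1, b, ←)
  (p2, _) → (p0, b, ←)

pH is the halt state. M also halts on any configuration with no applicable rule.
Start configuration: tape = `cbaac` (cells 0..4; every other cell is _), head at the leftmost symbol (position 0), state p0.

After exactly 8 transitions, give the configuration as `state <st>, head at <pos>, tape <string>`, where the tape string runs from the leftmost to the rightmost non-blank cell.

state p0, head at 2, tape acaac

p0 | [c]baac   read c → write a, move →, go to p1
p1 | a[b]aac   read b → write c, move ←, go to p1
p1 | [a]caac   read a → write a, move →, go to p2
p2 | a[c]aac   read c → write b, move ←, go to p1
p1 | [a]baac   read a → write a, move →, go to p2
p2 | a[b]aac   read b → write c, move →, go to p1
p1 | ac[a]ac   read a → write a, move →, go to p2
p2 | aca[a]c   read a → write a, move ←, go to p0
p0 | ac[a]ac
After 8 steps: state p0, head at 2, tape acaac.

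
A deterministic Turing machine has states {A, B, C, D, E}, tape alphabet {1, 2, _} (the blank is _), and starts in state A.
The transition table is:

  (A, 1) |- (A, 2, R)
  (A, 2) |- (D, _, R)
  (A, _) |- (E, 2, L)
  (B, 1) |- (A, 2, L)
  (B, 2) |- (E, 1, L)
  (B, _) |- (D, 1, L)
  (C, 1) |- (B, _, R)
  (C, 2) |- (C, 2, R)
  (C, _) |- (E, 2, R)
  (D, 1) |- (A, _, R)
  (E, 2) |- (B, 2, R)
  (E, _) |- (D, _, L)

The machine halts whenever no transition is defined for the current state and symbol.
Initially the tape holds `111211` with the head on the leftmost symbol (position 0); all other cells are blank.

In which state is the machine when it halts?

D

A | [1]11211_   read 1 → write 2, move R, go to A
A | 2[1]1211_   read 1 → write 2, move R, go to A
A | 22[1]211_   read 1 → write 2, move R, go to A
A | 222[2]11_   read 2 → write _, move R, go to D
D | 222_[1]1_   read 1 → write _, move R, go to A
A | 222__[1]_   read 1 → write 2, move R, go to A
A | 222__2[_]   read _ → write 2, move L, go to E
E | 222__[2]2   read 2 → write 2, move R, go to B
B | 222__2[2]   read 2 → write 1, move L, go to E
E | 222__[2]1   read 2 → write 2, move R, go to B
B | 222__2[1]   read 1 → write 2, move L, go to A
A | 222__[2]2   read 2 → write _, move R, go to D
D | 222___[2]
No transition is defined for (D, 2); M halts in state D.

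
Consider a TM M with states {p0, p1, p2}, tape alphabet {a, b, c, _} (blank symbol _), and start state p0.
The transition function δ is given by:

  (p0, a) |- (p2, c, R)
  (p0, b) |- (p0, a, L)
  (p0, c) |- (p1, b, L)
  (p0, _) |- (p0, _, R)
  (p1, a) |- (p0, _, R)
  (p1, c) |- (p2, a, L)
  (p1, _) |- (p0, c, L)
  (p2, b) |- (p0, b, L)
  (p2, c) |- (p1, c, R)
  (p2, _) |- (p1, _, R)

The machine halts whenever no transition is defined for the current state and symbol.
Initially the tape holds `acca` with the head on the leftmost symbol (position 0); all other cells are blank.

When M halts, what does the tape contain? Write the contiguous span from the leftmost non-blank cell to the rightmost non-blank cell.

ccbcb

p0 | _[a]cca__   read a → write c, move R, go to p2
p2 | _c[c]ca__   read c → write c, move R, go to p1
p1 | _cc[c]a__   read c → write a, move L, go to p2
p2 | _c[c]aa__   read c → write c, move R, go to p1
p1 | _cc[a]a__   read a → write _, move R, go to p0
p0 | _cc_[a]__   read a → write c, move R, go to p2
p2 | _cc_c[_]_   read _ → write _, move R, go to p1
p1 | _cc_c_[_]   read _ → write c, move L, go to p0
p0 | _cc_c[_]c   read _ → write _, move R, go to p0
p0 | _cc_c_[c]   read c → write b, move L, go to p1
p1 | _cc_c[_]b   read _ → write c, move L, go to p0
p0 | _cc_[c]cb   read c → write b, move L, go to p1
p1 | _cc[_]bcb   read _ → write c, move L, go to p0
p0 | _c[c]cbcb   read c → write b, move L, go to p1
p1 | _[c]bcbcb   read c → write a, move L, go to p2
p2 | [_]abcbcb   read _ → write _, move R, go to p1
p1 | _[a]bcbcb   read a → write _, move R, go to p0
p0 | __[b]cbcb   read b → write a, move L, go to p0
p0 | _[_]acbcb   read _ → write _, move R, go to p0
p0 | __[a]cbcb   read a → write c, move R, go to p2
p2 | __c[c]bcb   read c → write c, move R, go to p1
p1 | __cc[b]cb
The non-blank tape span at halt is ccbcb.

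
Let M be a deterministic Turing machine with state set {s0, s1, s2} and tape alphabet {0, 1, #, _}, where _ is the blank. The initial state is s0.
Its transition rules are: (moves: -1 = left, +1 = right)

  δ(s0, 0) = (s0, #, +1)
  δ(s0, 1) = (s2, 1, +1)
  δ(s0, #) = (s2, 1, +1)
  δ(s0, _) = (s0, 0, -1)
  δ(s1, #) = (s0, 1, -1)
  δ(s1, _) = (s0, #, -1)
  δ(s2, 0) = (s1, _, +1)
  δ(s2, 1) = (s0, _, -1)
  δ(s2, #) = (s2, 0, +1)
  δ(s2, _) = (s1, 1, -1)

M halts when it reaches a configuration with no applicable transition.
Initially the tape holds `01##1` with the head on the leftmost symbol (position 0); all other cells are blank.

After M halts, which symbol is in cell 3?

1

s0 | [0]1##1_   read 0 → write #, move +1, go to s0
s0 | #[1]##1_   read 1 → write 1, move +1, go to s2
s2 | #1[#]#1_   read # → write 0, move +1, go to s2
s2 | #10[#]1_   read # → write 0, move +1, go to s2
s2 | #100[1]_   read 1 → write _, move -1, go to s0
s0 | #10[0]__   read 0 → write #, move +1, go to s0
s0 | #10#[_]_   read _ → write 0, move -1, go to s0
s0 | #10[#]0_   read # → write 1, move +1, go to s2
s2 | #101[0]_   read 0 → write _, move +1, go to s1
s1 | #101_[_]   read _ → write #, move -1, go to s0
s0 | #101[_]#   read _ → write 0, move -1, go to s0
s0 | #10[1]0#   read 1 → write 1, move +1, go to s2
s2 | #101[0]#   read 0 → write _, move +1, go to s1
s1 | #101_[#]   read # → write 1, move -1, go to s0
s0 | #101[_]1   read _ → write 0, move -1, go to s0
s0 | #10[1]01   read 1 → write 1, move +1, go to s2
s2 | #101[0]1   read 0 → write _, move +1, go to s1
s1 | #101_[1]
Cell 3 holds 1 when M halts.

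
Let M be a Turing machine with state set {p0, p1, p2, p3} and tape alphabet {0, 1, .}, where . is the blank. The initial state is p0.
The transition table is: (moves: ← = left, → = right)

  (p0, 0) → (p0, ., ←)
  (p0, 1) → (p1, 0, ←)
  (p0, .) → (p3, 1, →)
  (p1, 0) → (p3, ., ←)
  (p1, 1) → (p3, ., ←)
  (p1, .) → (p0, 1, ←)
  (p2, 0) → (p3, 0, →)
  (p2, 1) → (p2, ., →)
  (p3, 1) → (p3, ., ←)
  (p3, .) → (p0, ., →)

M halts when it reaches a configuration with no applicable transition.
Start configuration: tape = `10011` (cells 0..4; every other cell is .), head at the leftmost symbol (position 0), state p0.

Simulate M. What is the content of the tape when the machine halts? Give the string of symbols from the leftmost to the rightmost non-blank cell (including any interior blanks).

1.10101

p0 | ...[1]0011   read 1 → write 0, move ←, go to p1
p1 | ..[.]00011   read . → write 1, move ←, go to p0
p0 | .[.]100011   read . → write 1, move →, go to p3
p3 | .1[1]00011   read 1 → write ., move ←, go to p3
p3 | .[1].00011   read 1 → write ., move ←, go to p3
p3 | [.]..00011   read . → write ., move →, go to p0
p0 | .[.].00011   read . → write 1, move →, go to p3
p3 | .1[.]00011   read . → write ., move →, go to p0
p0 | .1.[0]0011   read 0 → write ., move ←, go to p0
p0 | .1[.].0011   read . → write 1, move →, go to p3
p3 | .11[.]0011   read . → write ., move →, go to p0
p0 | .11.[0]011   read 0 → write ., move ←, go to p0
p0 | .11[.].011   read . → write 1, move →, go to p3
p3 | .111[.]011   read . → write ., move →, go to p0
p0 | .111.[0]11   read 0 → write ., move ←, go to p0
p0 | .111[.].11   read . → write 1, move →, go to p3
p3 | .1111[.]11   read . → write ., move →, go to p0
p0 | .1111.[1]1   read 1 → write 0, move ←, go to p1
p1 | .1111[.]01   read . → write 1, move ←, go to p0
p0 | .111[1]101   read 1 → write 0, move ←, go to p1
p1 | .11[1]0101   read 1 → write ., move ←, go to p3
p3 | .1[1].0101   read 1 → write ., move ←, go to p3
p3 | .[1]..0101   read 1 → write ., move ←, go to p3
p3 | [.]...0101   read . → write ., move →, go to p0
p0 | .[.]..0101   read . → write 1, move →, go to p3
p3 | .1[.].0101   read . → write ., move →, go to p0
p0 | .1.[.]0101   read . → write 1, move →, go to p3
p3 | .1.1[0]101
The non-blank tape span at halt is 1.10101.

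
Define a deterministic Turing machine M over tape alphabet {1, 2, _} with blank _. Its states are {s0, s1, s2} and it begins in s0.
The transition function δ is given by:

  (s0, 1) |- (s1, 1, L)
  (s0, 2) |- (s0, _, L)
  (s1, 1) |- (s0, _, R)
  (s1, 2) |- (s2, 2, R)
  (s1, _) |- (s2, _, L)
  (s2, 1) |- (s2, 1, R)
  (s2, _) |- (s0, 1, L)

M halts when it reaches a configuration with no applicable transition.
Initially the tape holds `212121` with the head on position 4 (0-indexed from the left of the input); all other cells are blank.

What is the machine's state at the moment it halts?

s2

state=s0 head=4 tape=2121[2]1__   (s0,2)→(s0,_,L)
state=s0 head=3 tape=212[1]_1__   (s0,1)→(s1,1,L)
state=s1 head=2 tape=21[2]1_1__   (s1,2)→(s2,2,R)
state=s2 head=3 tape=212[1]_1__   (s2,1)→(s2,1,R)
state=s2 head=4 tape=2121[_]1__   (s2,_)→(s0,1,L)
state=s0 head=3 tape=212[1]11__   (s0,1)→(s1,1,L)
state=s1 head=2 tape=21[2]111__   (s1,2)→(s2,2,R)
state=s2 head=3 tape=212[1]11__   (s2,1)→(s2,1,R)
state=s2 head=4 tape=2121[1]1__   (s2,1)→(s2,1,R)
state=s2 head=5 tape=21211[1]__   (s2,1)→(s2,1,R)
state=s2 head=6 tape=212111[_]_   (s2,_)→(s0,1,L)
state=s0 head=5 tape=21211[1]1_   (s0,1)→(s1,1,L)
state=s1 head=4 tape=2121[1]11_   (s1,1)→(s0,_,R)
state=s0 head=5 tape=2121_[1]1_   (s0,1)→(s1,1,L)
state=s1 head=4 tape=2121[_]11_   (s1,_)→(s2,_,L)
state=s2 head=3 tape=212[1]_11_   (s2,1)→(s2,1,R)
state=s2 head=4 tape=2121[_]11_   (s2,_)→(s0,1,L)
state=s0 head=3 tape=212[1]111_   (s0,1)→(s1,1,L)
state=s1 head=2 tape=21[2]1111_   (s1,2)→(s2,2,R)
state=s2 head=3 tape=212[1]111_   (s2,1)→(s2,1,R)
state=s2 head=4 tape=2121[1]11_   (s2,1)→(s2,1,R)
state=s2 head=5 tape=21211[1]1_   (s2,1)→(s2,1,R)
state=s2 head=6 tape=212111[1]_   (s2,1)→(s2,1,R)
state=s2 head=7 tape=2121111[_]   (s2,_)→(s0,1,L)
state=s0 head=6 tape=212111[1]1   (s0,1)→(s1,1,L)
state=s1 head=5 tape=21211[1]11   (s1,1)→(s0,_,R)
state=s0 head=6 tape=21211_[1]1   (s0,1)→(s1,1,L)
state=s1 head=5 tape=21211[_]11   (s1,_)→(s2,_,L)
state=s2 head=4 tape=2121[1]_11   (s2,1)→(s2,1,R)
state=s2 head=5 tape=21211[_]11   (s2,_)→(s0,1,L)
state=s0 head=4 tape=2121[1]111   (s0,1)→(s1,1,L)
state=s1 head=3 tape=212[1]1111   (s1,1)→(s0,_,R)
state=s0 head=4 tape=212_[1]111   (s0,1)→(s1,1,L)
state=s1 head=3 tape=212[_]1111   (s1,_)→(s2,_,L)
state=s2 head=2 tape=21[2]_1111
No transition is defined for (s2, 2); M halts in state s2.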